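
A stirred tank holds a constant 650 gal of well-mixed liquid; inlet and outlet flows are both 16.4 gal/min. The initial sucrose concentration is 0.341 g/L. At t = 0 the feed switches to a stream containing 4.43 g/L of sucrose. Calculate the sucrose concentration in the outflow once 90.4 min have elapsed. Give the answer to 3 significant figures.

4.01 g/L

Unsteady species balance (constant V, well mixed): V dC/dt = Q(C_in − C).
So dC/dt = (C_in − C)/τ with τ = V/Q = 650/16.4 = 39.634 min.
C approaches C_in exponentially: C(t) = C_in + (C₀ − C_in) e^(−t/τ).
C(90.4) = 4.43 + (0.341 − 4.43)·e^(−90.4/39.634) = 4.43 + (-4.0890)·0.10220 = 4.0121 g/L.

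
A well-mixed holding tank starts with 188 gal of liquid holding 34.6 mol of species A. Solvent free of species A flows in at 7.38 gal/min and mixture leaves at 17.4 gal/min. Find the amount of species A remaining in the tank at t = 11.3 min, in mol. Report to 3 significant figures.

Let m(t) be the amount of species A. Volume: V(t) = V₀ + (Q_in − Q_out) t = 188 − 10.020 t; V(11.3) = 74.774 gal.
Species balance (pure solvent in): dm/dt = −Q_out · m/V(t).
Separate: dm/m = −Q_out dt/V(t) ⇒ ln(m/m₀) = −(Q_out/(Q_in−Q_out)) ln(V/V₀).
m = m₀ (V₀/V)^(Q_out/(Q_in−Q_out)) = 34.6 × (188/74.774)^(-1.7365) = 6.9784 mol.

6.98 mol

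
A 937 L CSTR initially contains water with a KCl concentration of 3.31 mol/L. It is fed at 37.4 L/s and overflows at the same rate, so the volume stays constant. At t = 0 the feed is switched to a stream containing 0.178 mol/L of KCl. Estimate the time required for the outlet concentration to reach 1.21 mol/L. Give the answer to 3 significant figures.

27.8 s

Mass balance on the solute (V constant): V dC/dt = Q(C_in − C), so τ = V/Q = 25.053 s.
C(t) = C_in + (C₀ − C_in) e^(−t/τ). Set C = 1.21 and solve for t:
e^(−t/τ) = (C − C_in)/(C₀ − C_in) = (1.21 − 0.178)/(3.31 − 0.178) = 0.32950
t = −τ ln(…) = 25.053 × 1.1102 = 27.814 s.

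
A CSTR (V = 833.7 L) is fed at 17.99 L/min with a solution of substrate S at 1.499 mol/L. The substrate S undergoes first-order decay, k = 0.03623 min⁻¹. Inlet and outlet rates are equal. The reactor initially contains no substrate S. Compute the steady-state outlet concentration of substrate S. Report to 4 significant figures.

Species balance: V dC/dt = Q C_in − Q C − k V C.
At steady state: 0 = Q C_in − (Q + kV) C_ss, so C_ss = Q C_in/(Q + kV).
C_ss = 17.99·1.499/(17.99 + 0.03623·833.7) = 26.9670/48.1950 = 0.559540 mol/L.

0.5595 mol/L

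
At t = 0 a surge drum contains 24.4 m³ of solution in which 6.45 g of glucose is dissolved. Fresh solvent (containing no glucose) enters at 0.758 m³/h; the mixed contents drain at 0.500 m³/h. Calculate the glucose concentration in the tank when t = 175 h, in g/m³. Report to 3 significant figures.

0.0122 g/m³

Total volume: dV/dt = Q_in − Q_out = 0.25800 m³/h, so V(t) = 24.4 + 0.25800 t and V(175) = 69.550 m³.
No glucose enters, so dm/dt = −Q_out · (m/V).
dm/m = −Q_out dt/(V₀ + 0.25800 t); integrating gives ln(m/m₀) = −(Q_out/(Q_in−Q_out)) ln(V/V₀).
m = m₀ (V₀/V)^(Q_out/(Q_in−Q_out)) = 6.45 × (24.4/69.550)^(1.9380) = 0.84714 g.
C = m/V = 0.84714/69.550 = 0.012180 g/m³.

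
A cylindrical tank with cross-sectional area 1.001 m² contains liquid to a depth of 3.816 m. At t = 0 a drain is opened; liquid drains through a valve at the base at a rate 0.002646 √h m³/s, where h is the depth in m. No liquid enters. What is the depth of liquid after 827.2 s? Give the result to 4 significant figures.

0.7399 m

A dh/dt = −Q_out = −0.002646 √h.
∫ h^(−1/2) dh = −(0.002646/A) ∫ dt, giving 2√h = 2√h₀ − (0.002646/A) t.
√h = √3.816 − 0.002646·827.2/(2·1.001) = 1.95346 − 1.09329 = 0.860166.
h = 0.860166² = 0.739886 m.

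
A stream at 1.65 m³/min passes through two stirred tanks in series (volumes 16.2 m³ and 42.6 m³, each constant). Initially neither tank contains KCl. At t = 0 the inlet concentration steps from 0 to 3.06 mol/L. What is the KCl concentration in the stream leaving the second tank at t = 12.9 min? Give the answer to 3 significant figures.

0.569 mol/L

Each tank obeys Vᵢ dCᵢ/dt = Q(Cᵢ₋₁ − Cᵢ), so τᵢ = Vᵢ/Q.
τ₁ = 16.2/1.65 = 9.8182 min; τ₂ = 42.6/1.65 = 25.818 min.
Tank 1: C₁ = C_in(1 − e^(−t/τ₁)). Tank 2 (τ₁ ≠ τ₂): C₂ = C_in[1 − (τ₁ e^(−t/τ₁) − τ₂ e^(−t/τ₂))/(τ₁ − τ₂)].
At t = 12.9: e^(−t/τ₁) = 0.26877, e^(−t/τ₂) = 0.60674.
C₂ = 3.06·[1 − (9.8182·0.26877 − 25.818·0.60674)/(-16.000)] = 3.06·0.18586 = 0.56874 mol/L.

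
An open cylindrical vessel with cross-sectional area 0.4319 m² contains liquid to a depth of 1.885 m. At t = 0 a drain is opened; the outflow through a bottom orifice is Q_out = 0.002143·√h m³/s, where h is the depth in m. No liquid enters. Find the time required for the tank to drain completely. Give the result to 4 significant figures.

A dh/dt = −Q_out = −0.002143 √h.
Separate and integrate: 2(√h − √h₀) = −(0.002143/A) t.
Set h = 0: 2√h₀ = (0.002143/A) t_empty ⇒ t_empty = 2A√h₀/0.002143.
t_empty = 2·0.4319·√1.885/0.002143 = 0.863800·1.37295/0.002143 = 553.410 s.

553.4 s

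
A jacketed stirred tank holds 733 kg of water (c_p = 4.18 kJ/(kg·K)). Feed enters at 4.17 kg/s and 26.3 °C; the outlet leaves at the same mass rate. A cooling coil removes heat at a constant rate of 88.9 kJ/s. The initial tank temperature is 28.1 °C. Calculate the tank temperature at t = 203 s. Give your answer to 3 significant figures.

23.4 °C

M c_p dT/dt = ṁ c_p (T_in − T) − Q̇.
τ = M/ṁ = 175.78 s; T_ss = T_in − Q̇/(ṁ c_p) = 26.3 − 88.9/(4.17·4.18) = 21.200 °C.
This is linear first-order; T(t) = T_ss + (T₀ − T_ss) e^(−t/τ).
T(203) = 21.200 + (6.9002)·e^(−203/175.78) = 21.200 + (6.9002)·0.31510 = 23.374 °C.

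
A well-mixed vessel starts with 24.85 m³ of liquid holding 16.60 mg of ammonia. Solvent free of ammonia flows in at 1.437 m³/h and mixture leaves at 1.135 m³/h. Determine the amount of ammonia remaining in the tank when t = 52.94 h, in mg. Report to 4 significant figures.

2.566 mg

Total volume: dV/dt = Q_in − Q_out = 0.302000 m³/h, so V(t) = 24.85 + 0.302000 t and V(52.94) = 40.8379 m³.
No ammonia enters, so dm/dt = −Q_out · (m/V).
Separate: dm/m = −Q_out dt/V(t) ⇒ ln(m/m₀) = −(Q_out/(Q_in−Q_out)) ln(V/V₀).
m = m₀ (V₀/V)^(Q_out/(Q_in−Q_out)) = 16.60 × (24.85/40.8379)^(3.75828) = 2.56631 mg.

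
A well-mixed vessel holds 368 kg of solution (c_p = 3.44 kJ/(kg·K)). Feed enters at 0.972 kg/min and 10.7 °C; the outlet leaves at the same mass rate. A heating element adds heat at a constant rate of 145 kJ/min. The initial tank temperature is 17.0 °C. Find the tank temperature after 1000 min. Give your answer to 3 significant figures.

51.4 °C

M c_p dT/dt = ṁ c_p (T_in − T) + Q̇.
Rearrange: dT/dt = (T_ss − T)/τ with τ = M/ṁ = 378.60 min and T_ss = T_in + Q̇/(ṁ c_p) = 54.065 °C.
Solution: T(t) = T_ss + (T₀ − T_ss) e^(−t/τ).
T(1000) = 54.065 + (-37.065)·e^(−1000/378.60) = 54.065 + (-37.065)·0.071268 = 51.424 °C.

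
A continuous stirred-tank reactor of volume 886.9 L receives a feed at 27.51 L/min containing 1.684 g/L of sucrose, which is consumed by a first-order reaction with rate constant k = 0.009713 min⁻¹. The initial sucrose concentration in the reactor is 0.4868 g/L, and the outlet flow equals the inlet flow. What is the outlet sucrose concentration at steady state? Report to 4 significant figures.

Species balance: V dC/dt = Q C_in − Q C − k V C.
At steady state: 0 = Q C_in − (Q + kV) C_ss, so C_ss = Q C_in/(Q + kV).
C_ss = 27.51·1.684/(27.51 + 0.009713·886.9) = 46.3268/36.1245 = 1.28242 g/L.

1.282 g/L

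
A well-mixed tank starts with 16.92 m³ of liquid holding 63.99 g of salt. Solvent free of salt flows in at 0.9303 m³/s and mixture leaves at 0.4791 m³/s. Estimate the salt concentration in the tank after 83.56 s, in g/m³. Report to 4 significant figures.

Let m(t) be the amount of salt. Volume: V(t) = V₀ + (Q_in − Q_out) t = 16.92 + 0.451200 t; V(83.56) = 54.6223 m³.
No salt enters, so dm/dt = −Q_out · (m/V).
Separate: dm/m = −Q_out dt/V(t) ⇒ ln(m/m₀) = −(Q_out/(Q_in−Q_out)) ln(V/V₀).
m = m₀ (V₀/V)^(Q_out/(Q_in−Q_out)) = 63.99 × (16.92/54.6223)^(1.06184) = 18.4362 g.
C = m/V = 18.4362/54.6223 = 0.337521 g/m³.

0.3375 g/m³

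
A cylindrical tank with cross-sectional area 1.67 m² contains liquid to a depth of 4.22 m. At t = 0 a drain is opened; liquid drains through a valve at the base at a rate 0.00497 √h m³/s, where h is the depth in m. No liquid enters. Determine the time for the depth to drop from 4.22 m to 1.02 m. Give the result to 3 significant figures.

Mass balance (ρ constant): A dh/dt = −0.00497 √h.
Separate and integrate: 2(√h − √h₀) = −(0.00497/A) t.
t = 2A(√h₀ − √h)/0.00497 = 2·1.67·(√4.22 − √1.02)/0.00497
  = 3.3400 × (2.0543 − 1.0100) / 0.00497 = 701.81 s.

702 s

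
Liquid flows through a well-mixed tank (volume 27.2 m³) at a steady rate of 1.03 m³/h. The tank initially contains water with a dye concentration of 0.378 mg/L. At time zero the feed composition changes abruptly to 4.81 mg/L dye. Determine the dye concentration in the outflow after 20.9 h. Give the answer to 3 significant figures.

2.80 mg/L

Transient balance on the dissolved component: V dC/dt = Q(C_in − C).
Rewrite as dC/dt + C/τ = C_in/τ, τ = V/Q = 26.408 h.
Solution: C(t) = C_in + (C₀ − C_in) e^(−t/τ).
C(20.9) = 4.81 + (0.378 − 4.81)·e^(−20.9/26.408) = 4.81 + (-4.4320)·0.45319 = 2.8014 mg/L.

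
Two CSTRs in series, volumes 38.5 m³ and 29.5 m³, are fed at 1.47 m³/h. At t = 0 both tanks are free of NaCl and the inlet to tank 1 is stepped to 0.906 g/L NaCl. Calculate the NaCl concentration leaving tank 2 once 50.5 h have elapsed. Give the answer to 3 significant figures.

Species balance on tank i: dCᵢ/dt = (Cᵢ₋₁ − Cᵢ)/τᵢ with τᵢ = Vᵢ/Q.
τ₁ = 38.5/1.47 = 26.190 h; τ₂ = 29.5/1.47 = 20.068 h.
Solving the cascade with C₁(0)=C₂(0)=0 gives C₂(t) = C_in[1 − (τ₁ e^(−t/τ₁) − τ₂ e^(−t/τ₂))/(τ₁ − τ₂)].
At t = 50.5: e^(−t/τ₁) = 0.14541, e^(−t/τ₂) = 0.080746.
C₂ = 0.906·[1 − (26.190·0.14541 − 20.068·0.080746)/(6.1224)] = 0.906·0.64263 = 0.58222 g/L.

0.582 g/L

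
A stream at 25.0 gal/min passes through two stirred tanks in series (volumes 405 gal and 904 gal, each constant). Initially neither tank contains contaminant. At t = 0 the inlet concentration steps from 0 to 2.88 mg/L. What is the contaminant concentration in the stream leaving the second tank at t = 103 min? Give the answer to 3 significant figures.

Each tank obeys Vᵢ dCᵢ/dt = Q(Cᵢ₋₁ − Cᵢ), so τᵢ = Vᵢ/Q.
τ₁ = 405/25.0 = 16.200 min; τ₂ = 904/25.0 = 36.160 min.
Solving the cascade with C₁(0)=C₂(0)=0 gives C₂(t) = C_in[1 − (τ₁ e^(−t/τ₁) − τ₂ e^(−t/τ₂))/(τ₁ − τ₂)].
At t = 103: e^(−t/τ₁) = 0.0017328, e^(−t/τ₂) = 0.057934.
C₂ = 2.88·[1 − (16.200·0.0017328 − 36.160·0.057934)/(-19.960)] = 2.88·0.89645 = 2.5818 mg/L.

2.58 mg/L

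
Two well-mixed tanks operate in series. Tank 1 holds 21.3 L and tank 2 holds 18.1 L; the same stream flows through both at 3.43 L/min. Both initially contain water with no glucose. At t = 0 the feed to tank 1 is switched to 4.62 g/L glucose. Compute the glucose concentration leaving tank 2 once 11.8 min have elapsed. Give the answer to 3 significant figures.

Species balance on tank i: dCᵢ/dt = (Cᵢ₋₁ − Cᵢ)/τᵢ with τᵢ = Vᵢ/Q.
τ₁ = 21.3/3.43 = 6.2099 min; τ₂ = 18.1/3.43 = 5.2770 min.
Tank 1: C₁ = C_in(1 − e^(−t/τ₁)). Tank 2 (τ₁ ≠ τ₂): C₂ = C_in[1 − (τ₁ e^(−t/τ₁) − τ₂ e^(−t/τ₂))/(τ₁ − τ₂)].
At t = 11.8: e^(−t/τ₁) = 0.14954, e^(−t/τ₂) = 0.10687.
C₂ = 4.62·[1 − (6.2099·0.14954 − 5.2770·0.10687)/(0.93294)] = 4.62·0.60911 = 2.8141 g/L.

2.81 g/L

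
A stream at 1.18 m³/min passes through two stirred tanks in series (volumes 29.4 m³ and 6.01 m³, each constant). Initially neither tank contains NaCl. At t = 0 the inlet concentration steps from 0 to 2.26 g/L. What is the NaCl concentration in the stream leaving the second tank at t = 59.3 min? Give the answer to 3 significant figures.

Each tank obeys Vᵢ dCᵢ/dt = Q(Cᵢ₋₁ − Cᵢ), so τᵢ = Vᵢ/Q.
τ₁ = 29.4/1.18 = 24.915 min; τ₂ = 6.01/1.18 = 5.0932 min.
Tank 1: C₁ = C_in(1 − e^(−t/τ₁)). Tank 2 (τ₁ ≠ τ₂): C₂ = C_in[1 − (τ₁ e^(−t/τ₁) − τ₂ e^(−t/τ₂))/(τ₁ − τ₂)].
At t = 59.3: e^(−t/τ₁) = 0.092544, e^(−t/τ₂) = 8.7809e-06.
C₂ = 2.26·[1 − (24.915·0.092544 − 5.0932·8.7809e-06)/(19.822)] = 2.26·0.88368 = 1.9971 g/L.

2.00 g/L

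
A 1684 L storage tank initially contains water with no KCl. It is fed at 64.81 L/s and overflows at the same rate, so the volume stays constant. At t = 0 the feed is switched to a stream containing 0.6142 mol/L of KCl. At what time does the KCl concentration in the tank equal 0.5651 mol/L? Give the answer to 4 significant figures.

65.65 s

Mass balance on the solute (V constant): V dC/dt = Q(C_in − C), so τ = V/Q = 25.9836 s.
C(t) = C_in + (C₀ − C_in) e^(−t/τ). Set C = 0.5651 and solve for t:
e^(−t/τ) = (C − C_in)/(C₀ − C_in) = (0.5651 − 0.6142)/(0 − 0.6142) = 0.0799414
t = −τ ln(…) = 25.9836 × 2.52646 = 65.6467 s.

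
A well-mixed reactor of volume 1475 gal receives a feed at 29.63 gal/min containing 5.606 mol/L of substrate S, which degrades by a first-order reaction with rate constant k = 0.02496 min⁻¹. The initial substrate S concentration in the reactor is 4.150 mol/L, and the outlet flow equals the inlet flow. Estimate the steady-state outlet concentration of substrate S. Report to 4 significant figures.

2.500 mol/L

Species balance: V dC/dt = Q C_in − Q C − k V C.
Steady state (dC/dt = 0): C_ss = Q C_in/(Q + kV) = C_in/(1 + kV/Q).
C_ss = 29.63·5.606/(29.63 + 0.02496·1475) = 166.106/66.4460 = 2.49986 mol/L.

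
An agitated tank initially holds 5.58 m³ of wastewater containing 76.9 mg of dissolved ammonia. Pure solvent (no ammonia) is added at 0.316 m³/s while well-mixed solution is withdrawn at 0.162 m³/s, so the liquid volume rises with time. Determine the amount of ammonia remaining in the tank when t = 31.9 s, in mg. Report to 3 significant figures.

Let m(t) be the amount of ammonia. Volume: V(t) = V₀ + (Q_in − Q_out) t = 5.58 + 0.15400 t; V(31.9) = 10.493 m³.
Species balance (pure solvent in): dm/dt = −Q_out · m/V(t).
dm/m = −Q_out dt/(V₀ + 0.15400 t); integrating gives ln(m/m₀) = −(Q_out/(Q_in−Q_out)) ln(V/V₀).
m = m₀ (V₀/V)^(Q_out/(Q_in−Q_out)) = 76.9 × (5.58/10.493)^(1.0519) = 39.576 mg.

39.6 mg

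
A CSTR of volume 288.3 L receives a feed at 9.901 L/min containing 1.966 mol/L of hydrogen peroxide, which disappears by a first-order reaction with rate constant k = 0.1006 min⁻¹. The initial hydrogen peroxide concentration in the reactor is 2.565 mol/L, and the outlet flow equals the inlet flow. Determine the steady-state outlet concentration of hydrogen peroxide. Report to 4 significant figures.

0.5003 mol/L

V dC/dt = Q(C_in − C) − k V C.
Steady state (dC/dt = 0): C_ss = Q C_in/(Q + kV) = C_in/(1 + kV/Q).
C_ss = 9.901·1.966/(9.901 + 0.1006·288.3) = 19.4654/38.9040 = 0.500344 mol/L.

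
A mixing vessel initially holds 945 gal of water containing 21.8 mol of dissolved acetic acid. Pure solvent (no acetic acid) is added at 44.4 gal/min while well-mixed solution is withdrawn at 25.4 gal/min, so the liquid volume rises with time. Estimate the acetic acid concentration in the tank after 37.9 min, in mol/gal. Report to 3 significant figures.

0.00614 mol/gal

Let m(t) be the amount of acetic acid. Volume: V(t) = V₀ + (Q_in − Q_out) t = 945 + 19.000 t; V(37.9) = 1665.1 gal.
Solute balance: dm/dt = 0 − Q_out C = −Q_out m/V(t).
dm/m = −Q_out dt/(V₀ + 19.000 t); integrating gives ln(m/m₀) = −(Q_out/(Q_in−Q_out)) ln(V/V₀).
m = m₀ (V₀/V)^(Q_out/(Q_in−Q_out)) = 21.8 × (945/1665.1)^(1.3368) = 10.223 mol.
C = m/V = 10.223/1665.1 = 0.0061396 mol/gal.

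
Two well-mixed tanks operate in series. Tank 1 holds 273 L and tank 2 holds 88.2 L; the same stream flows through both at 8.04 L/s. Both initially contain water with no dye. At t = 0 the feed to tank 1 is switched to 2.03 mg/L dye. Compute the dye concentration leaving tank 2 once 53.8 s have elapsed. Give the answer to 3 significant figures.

Each tank obeys Vᵢ dCᵢ/dt = Q(Cᵢ₋₁ − Cᵢ), so τᵢ = Vᵢ/Q.
τ₁ = 273/8.04 = 33.955 s; τ₂ = 88.2/8.04 = 10.970 s.
Tank 1: C₁ = C_in(1 − e^(−t/τ₁)). Tank 2 (τ₁ ≠ τ₂): C₂ = C_in[1 − (τ₁ e^(−t/τ₁) − τ₂ e^(−t/τ₂))/(τ₁ − τ₂)].
At t = 53.8: e^(−t/τ₁) = 0.20506, e^(−t/τ₂) = 0.0074152.
C₂ = 2.03·[1 − (33.955·0.20506 − 10.970·0.0074152)/(22.985)] = 2.03·0.70061 = 1.4222 mg/L.

1.42 mg/L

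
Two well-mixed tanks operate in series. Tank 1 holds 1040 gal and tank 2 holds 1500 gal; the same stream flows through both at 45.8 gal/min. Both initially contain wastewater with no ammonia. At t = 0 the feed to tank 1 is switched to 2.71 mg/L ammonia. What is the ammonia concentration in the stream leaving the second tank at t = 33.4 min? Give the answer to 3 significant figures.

Species balance on tank i: dCᵢ/dt = (Cᵢ₋₁ − Cᵢ)/τᵢ with τᵢ = Vᵢ/Q.
τ₁ = 1040/45.8 = 22.707 min; τ₂ = 1500/45.8 = 32.751 min.
Solving the cascade with C₁(0)=C₂(0)=0 gives C₂(t) = C_in[1 − (τ₁ e^(−t/τ₁) − τ₂ e^(−t/τ₂))/(τ₁ − τ₂)].
At t = 33.4: e^(−t/τ₁) = 0.22972, e^(−t/τ₂) = 0.36066.
C₂ = 2.71·[1 − (22.707·0.22972 − 32.751·0.36066)/(-10.044)] = 2.71·0.34330 = 0.93034 mg/L.

0.930 mg/L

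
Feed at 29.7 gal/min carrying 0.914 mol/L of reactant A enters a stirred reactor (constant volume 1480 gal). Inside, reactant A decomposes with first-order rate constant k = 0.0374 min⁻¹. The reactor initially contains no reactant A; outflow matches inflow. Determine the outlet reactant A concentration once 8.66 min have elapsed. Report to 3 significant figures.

Accumulation = in − out − consumed: V dC/dt = Q C_in − Q C − k V C.
This is linear with rate a = Q/V + k = 0.057468 min⁻¹.
C_ss = Q C_in/(Q + kV) = 0.31917 mol/L; C(t) = C_ss + (C₀ − C_ss) e^(−a t).
C(8.66) = 0.31917 + (-0.31917)·e^(−0.057468·8.66) = 0.31917 + (-0.31917)·0.60795 = 0.12513 mol/L.

0.125 mol/L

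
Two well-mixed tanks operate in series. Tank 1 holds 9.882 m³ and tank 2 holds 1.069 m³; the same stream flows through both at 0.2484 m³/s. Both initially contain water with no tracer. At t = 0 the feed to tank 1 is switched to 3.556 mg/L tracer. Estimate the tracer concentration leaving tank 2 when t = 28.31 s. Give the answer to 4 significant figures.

1.599 mg/L

Each tank obeys Vᵢ dCᵢ/dt = Q(Cᵢ₋₁ − Cᵢ), so τᵢ = Vᵢ/Q.
τ₁ = 9.882/0.2484 = 39.7826 s; τ₂ = 1.069/0.2484 = 4.30354 s.
Tank 1: C₁ = C_in(1 − e^(−t/τ₁)). Tank 2 (τ₁ ≠ τ₂): C₂ = C_in[1 − (τ₁ e^(−t/τ₁) − τ₂ e^(−t/τ₂))/(τ₁ − τ₂)].
At t = 28.31: e^(−t/τ₁) = 0.490850, e^(−t/τ₂) = 0.00139021.
C₂ = 3.556·[1 − (39.7826·0.490850 − 4.30354·0.00139021)/(35.4791)] = 3.556·0.449780 = 1.59942 mg/L.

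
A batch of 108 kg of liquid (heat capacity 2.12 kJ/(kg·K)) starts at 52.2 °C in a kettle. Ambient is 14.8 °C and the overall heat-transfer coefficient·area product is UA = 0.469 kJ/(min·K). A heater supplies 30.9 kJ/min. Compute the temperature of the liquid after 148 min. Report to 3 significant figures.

Unsteady energy balance on the tank contents: M c_p dT/dt = −UA(T − T_amb) + Q̇.
dT/dt = (T_ss − T)/τ with T_ss = T_amb + Q̇/UA = 14.8 + 30.9/0.469 = 80.685 °C, τ = M c_p/UA = 108·2.12/0.469 = 488.19 min.
Solution: T(t) = T_ss + (T₀ − T_ss) e^(−t/τ).
T(148) = 80.685 + (-28.485)·0.73848 = 59.649 °C.

59.6 °C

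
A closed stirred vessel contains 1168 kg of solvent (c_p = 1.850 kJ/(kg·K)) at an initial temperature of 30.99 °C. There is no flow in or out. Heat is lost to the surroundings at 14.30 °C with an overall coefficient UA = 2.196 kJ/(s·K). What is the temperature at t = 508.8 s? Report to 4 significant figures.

24.25 °C

Unsteady energy balance on the tank contents: M c_p dT/dt = −UA(T − T_amb).
dT/dt = (T_ss − T)/τ with T_ss = T_amb = 14.3000 °C, τ = M c_p/UA = 1168·1.850/2.196 = 983.971 s.
Integrating: T(t) = T_ss + (T₀ − T_ss) e^(−t/τ).
T(508.8) = 14.3000 + (16.6900)·0.596254 = 24.2515 °C.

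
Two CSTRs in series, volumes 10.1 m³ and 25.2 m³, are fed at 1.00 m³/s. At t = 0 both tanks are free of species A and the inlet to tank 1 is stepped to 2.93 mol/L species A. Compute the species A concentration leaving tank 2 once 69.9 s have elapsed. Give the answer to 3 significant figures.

2.63 mol/L

Each tank obeys Vᵢ dCᵢ/dt = Q(Cᵢ₋₁ − Cᵢ), so τᵢ = Vᵢ/Q.
τ₁ = 10.1/1.00 = 10.100 s; τ₂ = 25.2/1.00 = 25.200 s.
Solving the cascade with C₁(0)=C₂(0)=0 gives C₂(t) = C_in[1 − (τ₁ e^(−t/τ₁) − τ₂ e^(−t/τ₂))/(τ₁ − τ₂)].
At t = 69.9: e^(−t/τ₁) = 0.00098705, e^(−t/τ₂) = 0.062424.
C₂ = 2.93·[1 − (10.100·0.00098705 − 25.200·0.062424)/(-15.100)] = 2.93·0.89648 = 2.6267 mol/L.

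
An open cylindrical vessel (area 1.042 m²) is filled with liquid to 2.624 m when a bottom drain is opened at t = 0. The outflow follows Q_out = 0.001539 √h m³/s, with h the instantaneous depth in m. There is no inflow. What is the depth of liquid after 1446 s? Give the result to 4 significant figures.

0.3047 m

With no inflow, A dh/dt = −0.001539 √h.
This is separable: 2 d(√h)/dt = −0.001539/A, so √h = √h₀ − (0.001539/(2A)) t.
√h = √2.624 − 0.001539·1446/(2·1.042) = 1.61988 − 1.06785 = 0.552029.
h = 0.552029² = 0.304736 m.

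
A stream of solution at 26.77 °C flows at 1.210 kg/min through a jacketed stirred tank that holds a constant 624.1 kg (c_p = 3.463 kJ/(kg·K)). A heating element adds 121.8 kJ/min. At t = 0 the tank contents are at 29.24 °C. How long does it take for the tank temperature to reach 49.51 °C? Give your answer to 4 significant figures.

740.6 min

M c_p dT/dt = ṁ c_p (T_in − T) + Q̇.
τ = M/ṁ = 515.785 min; T_ss = T_in + Q̇/(ṁ c_p) = 55.8376 °C.
T(t) = T_ss + (T₀ − T_ss) e^(−t/τ). Set T = 49.51:
e^(−t/τ) = (49.51 − 55.8376)/(29.24 − 55.8376) = 0.237902
t = −515.785 · ln(0.237902) = 740.615 min.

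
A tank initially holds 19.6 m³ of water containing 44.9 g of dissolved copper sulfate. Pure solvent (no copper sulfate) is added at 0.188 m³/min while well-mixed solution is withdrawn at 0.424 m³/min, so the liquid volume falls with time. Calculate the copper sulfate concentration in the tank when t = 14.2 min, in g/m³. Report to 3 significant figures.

1.97 g/m³

Let m(t) be the amount of copper sulfate. Volume: V(t) = V₀ + (Q_in − Q_out) t = 19.6 − 0.23600 t; V(14.2) = 16.249 m³.
No copper sulfate enters, so dm/dt = −Q_out · (m/V).
dm/m = −Q_out dt/(V₀ − 0.23600 t); integrating gives ln(m/m₀) = −(Q_out/(Q_in−Q_out)) ln(V/V₀).
m = m₀ (V₀/V)^(Q_out/(Q_in−Q_out)) = 44.9 × (19.6/16.249)^(-1.7966) = 32.058 g.
C = m/V = 32.058/16.249 = 1.9730 g/m³.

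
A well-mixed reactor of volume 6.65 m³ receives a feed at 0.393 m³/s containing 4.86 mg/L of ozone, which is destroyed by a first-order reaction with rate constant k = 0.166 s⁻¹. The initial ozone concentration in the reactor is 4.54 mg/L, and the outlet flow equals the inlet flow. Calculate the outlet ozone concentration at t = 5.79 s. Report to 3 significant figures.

2.16 mg/L

V dC/dt = Q(C_in − C) − k V C.
This is linear with rate a = Q/V + k = 0.22510 s⁻¹.
C_ss = Q C_in/(Q + kV) = 1.2760 mg/L; C(t) = C_ss + (C₀ − C_ss) e^(−a t).
C(5.79) = 1.2760 + (3.2640)·e^(−0.22510·5.79) = 1.2760 + (3.2640)·0.27163 = 2.1626 mg/L.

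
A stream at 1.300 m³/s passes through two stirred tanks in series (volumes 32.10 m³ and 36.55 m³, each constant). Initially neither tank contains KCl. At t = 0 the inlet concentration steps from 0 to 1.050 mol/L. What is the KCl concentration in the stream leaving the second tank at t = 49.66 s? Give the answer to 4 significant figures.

Species balance on tank i: dCᵢ/dt = (Cᵢ₋₁ − Cᵢ)/τᵢ with τᵢ = Vᵢ/Q.
τ₁ = 32.10/1.300 = 24.6923 s; τ₂ = 36.55/1.300 = 28.1154 s.
Solving the cascade with C₁(0)=C₂(0)=0 gives C₂(t) = C_in[1 − (τ₁ e^(−t/τ₁) − τ₂ e^(−t/τ₂))/(τ₁ − τ₂)].
At t = 49.66: e^(−t/τ₁) = 0.133834, e^(−t/τ₂) = 0.170966.
C₂ = 1.050·[1 − (24.6923·0.133834 − 28.1154·0.170966)/(-3.42308)] = 1.050·0.561188 = 0.589248 mol/L.

0.5892 mol/L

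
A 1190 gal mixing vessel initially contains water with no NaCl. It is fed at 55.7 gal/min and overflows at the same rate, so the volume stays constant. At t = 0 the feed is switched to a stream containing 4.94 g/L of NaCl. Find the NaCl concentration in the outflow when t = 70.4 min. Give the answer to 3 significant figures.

Accumulation = in − out for the solute gives V dC/dt = Q(C_in − C).
Rewrite as dC/dt + C/τ = C_in/τ, τ = V/Q = 21.364 min.
C approaches C_in exponentially: C(t) = C_in + (C₀ − C_in) e^(−t/τ).
C(70.4) = 4.94 + (0 − 4.94)·e^(−70.4/21.364) = 4.94 + (-4.9400)·0.037061 = 4.7569 g/L.

4.76 g/L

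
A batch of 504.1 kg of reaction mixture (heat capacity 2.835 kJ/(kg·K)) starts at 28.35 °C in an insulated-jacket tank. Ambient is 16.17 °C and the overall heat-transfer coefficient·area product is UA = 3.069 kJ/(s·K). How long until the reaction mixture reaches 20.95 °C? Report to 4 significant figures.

Lumped-capacitance energy balance: M c_p dT/dt = UA(T_amb − T).
τ = M c_p/UA = 465.664 s; T_ss = T_amb = 16.1700 °C.
T(t) = T_ss + (T₀ − T_ss)e^(−t/τ); set T = 20.95:
t = −τ ln[(T − T_ss)/(T₀ − T_ss)] = −465.664 · ln(0.392447) = 435.561 s.

435.6 s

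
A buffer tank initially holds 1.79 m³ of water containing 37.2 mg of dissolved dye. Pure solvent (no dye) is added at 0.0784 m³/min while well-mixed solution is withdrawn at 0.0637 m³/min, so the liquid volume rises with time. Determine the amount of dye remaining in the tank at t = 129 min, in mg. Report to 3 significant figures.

1.63 mg

Total volume: dV/dt = Q_in − Q_out = 0.014700 m³/min, so V(t) = 1.79 + 0.014700 t and V(129) = 3.6863 m³.
Species balance (pure solvent in): dm/dt = −Q_out · m/V(t).
dm/m = −Q_out dt/(V₀ + 0.014700 t); integrating gives ln(m/m₀) = −(Q_out/(Q_in−Q_out)) ln(V/V₀).
m = m₀ (V₀/V)^(Q_out/(Q_in−Q_out)) = 37.2 × (1.79/3.6863)^(4.3333) = 1.6256 mg.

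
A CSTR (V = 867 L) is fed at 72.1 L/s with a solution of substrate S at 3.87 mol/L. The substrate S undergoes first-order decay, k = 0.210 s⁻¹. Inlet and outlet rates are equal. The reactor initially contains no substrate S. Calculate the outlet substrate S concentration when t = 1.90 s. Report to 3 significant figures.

0.469 mol/L

V dC/dt = Q(C_in − C) − k V C.
dC/dt = (Q/V) C_in − (Q/V + k) C; effective rate a = Q/V + k = 0.083160 + 0.210 = 0.29316 s⁻¹.
C_ss = Q C_in/(Q + kV) = 1.0978 mol/L; C(t) = C_ss + (C₀ − C_ss) e^(−a t).
C(1.90) = 1.0978 + (-1.0978)·e^(−0.29316·1.90) = 1.0978 + (-1.0978)·0.57292 = 0.46884 mol/L.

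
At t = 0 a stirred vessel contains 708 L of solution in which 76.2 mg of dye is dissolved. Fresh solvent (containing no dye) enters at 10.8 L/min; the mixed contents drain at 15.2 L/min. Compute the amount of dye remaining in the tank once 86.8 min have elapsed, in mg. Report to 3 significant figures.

Let m(t) be the amount of dye. Volume: V(t) = V₀ + (Q_in − Q_out) t = 708 − 4.4000 t; V(86.8) = 326.08 L.
Solute balance: dm/dt = 0 − Q_out C = −Q_out m/V(t).
dm/m = −Q_out dt/(V₀ − 4.4000 t); integrating gives ln(m/m₀) = −(Q_out/(Q_in−Q_out)) ln(V/V₀).
m = m₀ (V₀/V)^(Q_out/(Q_in−Q_out)) = 76.2 × (708/326.08)^(-3.4545) = 5.2333 mg.

5.23 mg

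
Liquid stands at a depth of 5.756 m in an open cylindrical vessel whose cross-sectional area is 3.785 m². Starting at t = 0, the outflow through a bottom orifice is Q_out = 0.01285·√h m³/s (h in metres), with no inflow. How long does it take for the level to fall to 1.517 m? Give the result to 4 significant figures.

687.8 s

With no inflow, A dh/dt = −0.01285 √h.
∫ h^(−1/2) dh = −(0.01285/A) ∫ dt, giving 2√h = 2√h₀ − (0.01285/A) t.
t = 2A(√h₀ − √h)/0.01285 = 2·3.785·(√5.756 − √1.517)/0.01285
  = 7.57000 × (2.39917 − 1.23167) / 0.01285 = 687.781 s.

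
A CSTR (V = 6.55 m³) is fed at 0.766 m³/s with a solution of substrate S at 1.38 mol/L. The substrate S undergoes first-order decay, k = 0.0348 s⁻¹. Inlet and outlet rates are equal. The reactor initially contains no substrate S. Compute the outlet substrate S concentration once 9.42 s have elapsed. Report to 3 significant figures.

Accumulation = in − out − consumed: V dC/dt = Q C_in − Q C − k V C.
This is linear with rate a = Q/V + k = 0.15175 s⁻¹.
C_ss = Q C_in/(Q + kV) = 1.0635 mol/L; C(t) = C_ss + (C₀ − C_ss) e^(−a t).
C(9.42) = 1.0635 + (-1.0635)·e^(−0.15175·9.42) = 1.0635 + (-1.0635)·0.23944 = 0.80887 mol/L.

0.809 mol/L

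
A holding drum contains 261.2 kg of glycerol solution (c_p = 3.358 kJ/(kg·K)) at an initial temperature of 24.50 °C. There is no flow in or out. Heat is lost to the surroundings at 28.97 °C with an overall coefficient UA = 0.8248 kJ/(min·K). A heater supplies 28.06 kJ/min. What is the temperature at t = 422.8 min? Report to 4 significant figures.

M c_p dT/dt = −UA(T − T_amb) + Q̇.
dT/dt = (T_ss − T)/τ with T_ss = T_amb + Q̇/UA = 28.97 + 28.06/0.8248 = 62.9904 °C, τ = M c_p/UA = 261.2·3.358/0.8248 = 1063.42 min.
Solution: T(t) = T_ss + (T₀ − T_ss) e^(−t/τ).
T(422.8) = 62.9904 + (-38.4904)·0.671941 = 37.1271 °C.

37.13 °C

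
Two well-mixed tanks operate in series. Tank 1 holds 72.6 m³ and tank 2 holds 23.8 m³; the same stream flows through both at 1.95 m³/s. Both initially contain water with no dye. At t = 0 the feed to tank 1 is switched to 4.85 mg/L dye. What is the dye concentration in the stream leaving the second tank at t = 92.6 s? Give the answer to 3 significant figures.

4.25 mg/L

Time constants: τᵢ = Vᵢ/Q for each well-mixed tank.
τ₁ = 72.6/1.95 = 37.231 s; τ₂ = 23.8/1.95 = 12.205 s.
Tank 1: C₁ = C_in(1 − e^(−t/τ₁)). Tank 2 (τ₁ ≠ τ₂): C₂ = C_in[1 − (τ₁ e^(−t/τ₁) − τ₂ e^(−t/τ₂))/(τ₁ − τ₂)].
At t = 92.6: e^(−t/τ₁) = 0.083143, e^(−t/τ₂) = 0.00050701.
C₂ = 4.85·[1 − (37.231·0.083143 − 12.205·0.00050701)/(25.026)] = 4.85·0.87655 = 4.2513 mg/L.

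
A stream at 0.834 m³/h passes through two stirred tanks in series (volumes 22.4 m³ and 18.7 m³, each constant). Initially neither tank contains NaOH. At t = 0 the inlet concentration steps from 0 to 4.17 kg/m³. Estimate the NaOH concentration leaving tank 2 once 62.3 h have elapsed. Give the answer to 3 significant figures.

3.00 kg/m³

Time constants: τᵢ = Vᵢ/Q for each well-mixed tank.
τ₁ = 22.4/0.834 = 26.859 h; τ₂ = 18.7/0.834 = 22.422 h.
Tank 1: C₁ = C_in(1 − e^(−t/τ₁)). Tank 2 (τ₁ ≠ τ₂): C₂ = C_in[1 − (τ₁ e^(−t/τ₁) − τ₂ e^(−t/τ₂))/(τ₁ − τ₂)].
At t = 62.3: e^(−t/τ₁) = 0.098317, e^(−t/τ₂) = 0.062131.
C₂ = 4.17·[1 − (26.859·0.098317 − 22.422·0.062131)/(4.4365)] = 4.17·0.71880 = 2.9974 kg/m³.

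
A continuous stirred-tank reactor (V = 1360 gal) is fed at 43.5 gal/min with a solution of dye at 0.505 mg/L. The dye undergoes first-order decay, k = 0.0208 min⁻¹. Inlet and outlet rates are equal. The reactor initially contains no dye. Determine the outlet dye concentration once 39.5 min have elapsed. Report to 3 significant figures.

0.268 mg/L

Accumulation = in − out − consumed: V dC/dt = Q C_in − Q C − k V C.
dC/dt = (Q/V) C_in − (Q/V + k) C; effective rate a = Q/V + k = 0.031985 + 0.0208 = 0.052785 min⁻¹.
C_ss = Q C_in/(Q + kV) = 0.30601 mg/L; C(t) = C_ss + (C₀ − C_ss) e^(−a t).
C(39.5) = 0.30601 + (-0.30601)·e^(−0.052785·39.5) = 0.30601 + (-0.30601)·0.12430 = 0.26797 mg/L.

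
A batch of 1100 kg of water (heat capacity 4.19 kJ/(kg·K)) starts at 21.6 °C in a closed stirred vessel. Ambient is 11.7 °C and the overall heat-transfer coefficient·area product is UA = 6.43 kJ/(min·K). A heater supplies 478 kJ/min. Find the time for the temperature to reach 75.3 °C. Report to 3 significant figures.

Lumped-capacitance energy balance: M c_p dT/dt = UA(T_amb − T) + Q̇.
τ = M c_p/UA = 716.80 min; T_ss = T_amb + Q̇/UA = 11.7 + 478/6.43 = 86.039 °C.
T(t) = T_ss + (T₀ − T_ss)e^(−t/τ); set T = 75.3:
t = −τ ln[(T − T_ss)/(T₀ − T_ss)] = −716.80 · ln(0.16665) = 1284.4 min.

1280 min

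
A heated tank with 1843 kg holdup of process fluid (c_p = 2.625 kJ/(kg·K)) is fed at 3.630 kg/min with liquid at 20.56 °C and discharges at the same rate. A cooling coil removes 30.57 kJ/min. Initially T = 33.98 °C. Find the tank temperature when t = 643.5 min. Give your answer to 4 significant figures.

22.03 °C

M c_p dT/dt = ṁ c_p (T_in − T) − Q̇.
Rearrange: dT/dt = (T_ss − T)/τ with τ = M/ṁ = 507.713 min and T_ss = T_in − Q̇/(ṁ c_p) = 17.3518 °C.
This is linear first-order; T(t) = T_ss + (T₀ − T_ss) e^(−t/τ).
T(643.5) = 17.3518 + (16.6282)·e^(−643.5/507.713) = 17.3518 + (16.6282)·0.281549 = 22.0335 °C.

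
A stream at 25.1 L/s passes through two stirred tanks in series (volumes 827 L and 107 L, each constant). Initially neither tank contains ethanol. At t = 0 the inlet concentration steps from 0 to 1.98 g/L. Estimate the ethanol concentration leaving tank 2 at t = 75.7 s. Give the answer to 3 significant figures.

Each tank obeys Vᵢ dCᵢ/dt = Q(Cᵢ₋₁ − Cᵢ), so τᵢ = Vᵢ/Q.
τ₁ = 827/25.1 = 32.948 s; τ₂ = 107/25.1 = 4.2629 s.
Tank 1: C₁ = C_in(1 − e^(−t/τ₁)). Tank 2 (τ₁ ≠ τ₂): C₂ = C_in[1 − (τ₁ e^(−t/τ₁) − τ₂ e^(−t/τ₂))/(τ₁ − τ₂)].
At t = 75.7: e^(−t/τ₁) = 0.10051, e^(−t/τ₂) = 1.9406e-08.
C₂ = 1.98·[1 − (32.948·0.10051 − 4.2629·1.9406e-08)/(28.685)] = 1.98·0.88456 = 1.7514 g/L.

1.75 g/L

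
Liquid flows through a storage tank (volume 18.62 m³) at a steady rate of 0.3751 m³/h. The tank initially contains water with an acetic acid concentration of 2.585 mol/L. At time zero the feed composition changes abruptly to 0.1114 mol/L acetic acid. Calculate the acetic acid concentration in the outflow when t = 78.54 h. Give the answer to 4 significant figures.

0.6198 mol/L

Species balance on the tank: V dC/dt = Q(C_in − C).
Time constant τ = V/Q = 18.62/0.3751 = 49.6401 h.
Solution: C(t) = C_in + (C₀ − C_in) e^(−t/τ).
C(78.54) = 0.1114 + (2.585 − 0.1114)·e^(−78.54/49.6401) = 0.1114 + (2.47360)·0.205525 = 0.619786 mol/L.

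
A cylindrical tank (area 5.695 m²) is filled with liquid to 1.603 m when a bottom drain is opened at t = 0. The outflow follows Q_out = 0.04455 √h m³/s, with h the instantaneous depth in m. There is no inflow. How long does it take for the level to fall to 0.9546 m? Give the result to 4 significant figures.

73.90 s

With no inflow, A dh/dt = −0.04455 √h.
∫ h^(−1/2) dh = −(0.04455/A) ∫ dt, giving 2√h = 2√h₀ − (0.04455/A) t.
t = 2A(√h₀ − √h)/0.04455 = 2·5.695·(√1.603 − √0.9546)/0.04455
  = 11.3900 × (1.26610 − 0.977036) / 0.04455 = 73.9033 s.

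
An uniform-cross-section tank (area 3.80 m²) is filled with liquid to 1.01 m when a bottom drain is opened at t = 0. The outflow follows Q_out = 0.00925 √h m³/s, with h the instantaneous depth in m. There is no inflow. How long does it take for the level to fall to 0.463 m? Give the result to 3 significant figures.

A dh/dt = −Q_out = −0.00925 √h.
This is separable: 2 d(√h)/dt = −0.00925/A, so √h = √h₀ − (0.00925/(2A)) t.
t = 2A(√h₀ − √h)/0.00925 = 2·3.80·(√1.01 − √0.463)/0.00925
  = 7.6000 × (1.0050 − 0.68044) / 0.00925 = 266.65 s.

267 s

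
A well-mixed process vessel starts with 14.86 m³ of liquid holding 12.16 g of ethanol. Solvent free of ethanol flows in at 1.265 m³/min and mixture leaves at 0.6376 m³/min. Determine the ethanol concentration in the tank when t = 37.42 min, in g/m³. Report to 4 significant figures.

Total volume: dV/dt = Q_in − Q_out = 0.627400 m³/min, so V(t) = 14.86 + 0.627400 t and V(37.42) = 38.3373 m³.
Solute balance: dm/dt = 0 − Q_out C = −Q_out m/V(t).
Separate: dm/m = −Q_out dt/V(t) ⇒ ln(m/m₀) = −(Q_out/(Q_in−Q_out)) ln(V/V₀).
m = m₀ (V₀/V)^(Q_out/(Q_in−Q_out)) = 12.16 × (14.86/38.3373)^(1.01626) = 4.64129 g.
C = m/V = 4.64129/38.3373 = 0.121065 g/m³.

0.1211 g/m³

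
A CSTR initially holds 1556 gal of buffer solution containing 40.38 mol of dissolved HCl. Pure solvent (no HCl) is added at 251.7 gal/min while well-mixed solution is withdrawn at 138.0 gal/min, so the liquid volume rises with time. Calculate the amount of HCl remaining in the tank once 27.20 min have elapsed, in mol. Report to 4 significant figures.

10.70 mol

Let m(t) be the amount of HCl. Volume: V(t) = V₀ + (Q_in − Q_out) t = 1556 + 113.700 t; V(27.20) = 4648.64 gal.
No HCl enters, so dm/dt = −Q_out · (m/V).
Separate: dm/m = −Q_out dt/V(t) ⇒ ln(m/m₀) = −(Q_out/(Q_in−Q_out)) ln(V/V₀).
m = m₀ (V₀/V)^(Q_out/(Q_in−Q_out)) = 40.38 × (1556/4648.64)^(1.21372) = 10.6971 mol.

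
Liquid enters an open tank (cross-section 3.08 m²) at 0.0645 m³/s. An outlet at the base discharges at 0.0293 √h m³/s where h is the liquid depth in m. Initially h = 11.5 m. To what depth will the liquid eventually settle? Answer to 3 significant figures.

4.85 m

Unsteady balance on liquid volume: A dh/dt = Q_in − 0.0293 √h. At steady state dh/dt = 0:
Q_in = 0.0293 √h_ss ⇒ √h_ss = 0.0645/0.0293 = 2.2014.
h_ss = 2.2014² = 4.8460 m. (Since h₀ = 11.5 m > h_ss, the level will fall toward this value.)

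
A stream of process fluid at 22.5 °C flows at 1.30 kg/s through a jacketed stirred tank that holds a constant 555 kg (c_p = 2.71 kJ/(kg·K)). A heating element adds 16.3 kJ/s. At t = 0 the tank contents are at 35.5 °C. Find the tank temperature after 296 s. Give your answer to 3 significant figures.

M c_p dT/dt = ṁ c_p (T_in − T) + Q̇.
τ = M/ṁ = 426.92 s; T_ss = T_in + Q̇/(ṁ c_p) = 22.5 + 16.3/(1.30·2.71) = 27.127 °C.
Solution: T(t) = T_ss + (T₀ − T_ss) e^(−t/τ).
T(296) = 27.127 + (8.3733)·e^(−296/426.92) = 27.127 + (8.3733)·0.49991 = 31.313 °C.

31.3 °C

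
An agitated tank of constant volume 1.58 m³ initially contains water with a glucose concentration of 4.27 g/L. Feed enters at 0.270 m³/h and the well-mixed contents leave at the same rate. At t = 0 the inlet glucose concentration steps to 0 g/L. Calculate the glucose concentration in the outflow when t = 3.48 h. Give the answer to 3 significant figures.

2.36 g/L

Transient balance on the dissolved component: V dC/dt = Q(C_in − C).
Time constant τ = V/Q = 1.58/0.270 = 5.8519 h.
This is linear first-order; C(t) = C_in + (C₀ − C_in) e^(−t/τ).
C(3.48) = 0 + (4.27 − 0)·e^(−3.48/5.8519) = 0 + (4.2700)·0.55174 = 2.3559 g/L.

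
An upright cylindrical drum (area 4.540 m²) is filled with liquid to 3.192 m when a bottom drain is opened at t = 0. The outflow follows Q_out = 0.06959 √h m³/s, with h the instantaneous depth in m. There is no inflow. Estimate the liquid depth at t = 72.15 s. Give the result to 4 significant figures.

1.522 m

A dh/dt = −Q_out = −0.06959 √h.
Separate and integrate: 2(√h − √h₀) = −(0.06959/A) t.
√h = √3.192 − 0.06959·72.15/(2·4.540) = 1.78662 − 0.552965 = 1.23365.
h = 1.23365² = 1.52190 m.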